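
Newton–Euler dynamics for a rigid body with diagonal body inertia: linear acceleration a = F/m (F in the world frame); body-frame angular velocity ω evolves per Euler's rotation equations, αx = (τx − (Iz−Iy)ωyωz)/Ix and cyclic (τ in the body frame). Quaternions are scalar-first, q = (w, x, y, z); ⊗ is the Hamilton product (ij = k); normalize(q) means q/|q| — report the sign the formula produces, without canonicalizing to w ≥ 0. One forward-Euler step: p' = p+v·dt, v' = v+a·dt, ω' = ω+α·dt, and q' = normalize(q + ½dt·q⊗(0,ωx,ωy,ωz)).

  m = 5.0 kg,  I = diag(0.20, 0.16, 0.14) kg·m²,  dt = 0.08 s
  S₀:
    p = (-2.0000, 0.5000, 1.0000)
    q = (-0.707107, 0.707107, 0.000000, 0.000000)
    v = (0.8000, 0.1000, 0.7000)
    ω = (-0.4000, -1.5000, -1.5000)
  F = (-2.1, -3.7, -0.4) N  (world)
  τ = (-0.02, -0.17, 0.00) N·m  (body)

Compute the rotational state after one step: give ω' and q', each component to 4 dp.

ω×(Iω) gyroscopic = (-0.0450, 0.0360, -0.0240)
(τ − ω×Iω)/I = (0.1250, -1.2875, 0.1714)
ω' = ω + α·dt = (-0.3900, -1.6030, -1.4863)
Hamilton product q⊗(0,ω) = (0.2828428, 0.2828428, 2.1213210, 0.0000000)
updated quaternion q' = (-0.6932, 0.7158, 0.0845, 0.0000)

ω' = (-0.3900, -1.6030, -1.4863)
q' = (-0.6932, 0.7158, 0.0845, 0.0000)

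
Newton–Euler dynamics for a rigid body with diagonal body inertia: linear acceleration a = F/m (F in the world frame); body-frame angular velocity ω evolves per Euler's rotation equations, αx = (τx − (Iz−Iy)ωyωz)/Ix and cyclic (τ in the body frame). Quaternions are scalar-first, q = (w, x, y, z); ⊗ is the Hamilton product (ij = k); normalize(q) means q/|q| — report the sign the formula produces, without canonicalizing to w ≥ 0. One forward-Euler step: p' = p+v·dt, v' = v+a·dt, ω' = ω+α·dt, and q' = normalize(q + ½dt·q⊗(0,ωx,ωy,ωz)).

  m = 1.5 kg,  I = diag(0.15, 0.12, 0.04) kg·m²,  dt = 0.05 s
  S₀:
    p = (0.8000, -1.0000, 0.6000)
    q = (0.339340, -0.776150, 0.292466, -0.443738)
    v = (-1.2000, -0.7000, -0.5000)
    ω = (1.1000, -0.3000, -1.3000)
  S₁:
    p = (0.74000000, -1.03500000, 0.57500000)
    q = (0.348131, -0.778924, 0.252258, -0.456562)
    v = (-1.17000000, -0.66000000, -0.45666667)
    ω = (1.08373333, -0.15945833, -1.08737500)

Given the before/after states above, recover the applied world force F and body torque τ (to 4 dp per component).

F = (0.9000, 1.2000, 1.3000)
τ = (-0.0800, 0.1800, 0.1800)

rate change Δω = (-0.01626667, 0.14054167, 0.21262500)
applied torque τ = (-0.0800, 0.1800, 0.1800)
velocity change Δv = (0.03000000, 0.04000000, 0.04333333)
applied force F = (0.9000, 1.2000, 1.3000)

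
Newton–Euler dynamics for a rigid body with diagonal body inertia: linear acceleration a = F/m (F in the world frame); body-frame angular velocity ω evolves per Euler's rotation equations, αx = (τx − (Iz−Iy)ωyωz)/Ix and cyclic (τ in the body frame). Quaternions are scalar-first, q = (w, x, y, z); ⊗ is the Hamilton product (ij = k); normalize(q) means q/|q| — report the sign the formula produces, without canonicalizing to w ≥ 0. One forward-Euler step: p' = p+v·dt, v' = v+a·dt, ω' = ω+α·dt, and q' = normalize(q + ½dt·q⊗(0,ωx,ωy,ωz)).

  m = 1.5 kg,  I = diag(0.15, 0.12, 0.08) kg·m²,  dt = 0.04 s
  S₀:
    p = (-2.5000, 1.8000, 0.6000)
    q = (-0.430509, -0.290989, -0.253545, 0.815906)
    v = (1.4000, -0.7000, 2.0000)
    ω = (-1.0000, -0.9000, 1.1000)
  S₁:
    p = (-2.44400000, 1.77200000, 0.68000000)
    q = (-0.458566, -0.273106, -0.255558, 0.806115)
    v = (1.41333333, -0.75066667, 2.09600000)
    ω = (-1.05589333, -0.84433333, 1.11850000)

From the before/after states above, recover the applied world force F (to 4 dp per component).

F = (0.5000, -1.9000, 3.6000)

velocity change Δv = (0.01333333, -0.05066667, 0.09600000)
F = m·Δv/dt = (0.5000, -1.9000, 3.6000)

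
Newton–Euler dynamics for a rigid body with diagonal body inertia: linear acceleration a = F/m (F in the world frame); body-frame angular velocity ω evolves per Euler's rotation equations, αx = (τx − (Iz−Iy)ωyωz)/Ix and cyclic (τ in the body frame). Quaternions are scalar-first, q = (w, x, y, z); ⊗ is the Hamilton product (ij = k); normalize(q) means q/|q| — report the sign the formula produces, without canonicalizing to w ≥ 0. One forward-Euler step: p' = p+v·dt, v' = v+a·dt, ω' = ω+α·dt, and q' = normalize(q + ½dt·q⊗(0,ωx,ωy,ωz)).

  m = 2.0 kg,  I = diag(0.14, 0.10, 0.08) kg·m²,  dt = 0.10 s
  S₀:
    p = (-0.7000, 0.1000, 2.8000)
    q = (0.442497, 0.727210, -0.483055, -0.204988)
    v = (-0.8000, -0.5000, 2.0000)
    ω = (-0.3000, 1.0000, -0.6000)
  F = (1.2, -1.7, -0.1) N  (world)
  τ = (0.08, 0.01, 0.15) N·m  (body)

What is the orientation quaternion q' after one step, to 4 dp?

q' = (0.4706, 0.7440, -0.4353, -0.1888)

2q̇ = q⊗(0,ω) = (0.5782252, 0.3620719, 0.9403194, 0.3167953)
updated quaternion q' = (0.4706, 0.7440, -0.4353, -0.1888)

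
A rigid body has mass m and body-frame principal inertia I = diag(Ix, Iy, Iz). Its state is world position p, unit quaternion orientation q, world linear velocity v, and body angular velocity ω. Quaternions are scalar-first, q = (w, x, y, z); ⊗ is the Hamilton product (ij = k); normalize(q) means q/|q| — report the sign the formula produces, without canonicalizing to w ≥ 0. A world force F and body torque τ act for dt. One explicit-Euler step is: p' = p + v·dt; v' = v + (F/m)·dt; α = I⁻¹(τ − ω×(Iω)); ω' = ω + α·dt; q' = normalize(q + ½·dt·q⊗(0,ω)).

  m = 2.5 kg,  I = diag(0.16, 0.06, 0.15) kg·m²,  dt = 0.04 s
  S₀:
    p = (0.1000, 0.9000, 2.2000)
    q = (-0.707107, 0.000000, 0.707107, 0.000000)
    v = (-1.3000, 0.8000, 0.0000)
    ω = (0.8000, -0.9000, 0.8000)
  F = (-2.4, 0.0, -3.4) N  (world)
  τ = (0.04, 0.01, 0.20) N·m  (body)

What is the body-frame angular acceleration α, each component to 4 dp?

ω×(Iω) gyroscopic = (-0.0648, 0.0064, 0.0720)
α = I⁻¹(τ − ω×Iω) = (0.6550, 0.0600, 0.8533)

α = (0.6550, 0.0600, 0.8533)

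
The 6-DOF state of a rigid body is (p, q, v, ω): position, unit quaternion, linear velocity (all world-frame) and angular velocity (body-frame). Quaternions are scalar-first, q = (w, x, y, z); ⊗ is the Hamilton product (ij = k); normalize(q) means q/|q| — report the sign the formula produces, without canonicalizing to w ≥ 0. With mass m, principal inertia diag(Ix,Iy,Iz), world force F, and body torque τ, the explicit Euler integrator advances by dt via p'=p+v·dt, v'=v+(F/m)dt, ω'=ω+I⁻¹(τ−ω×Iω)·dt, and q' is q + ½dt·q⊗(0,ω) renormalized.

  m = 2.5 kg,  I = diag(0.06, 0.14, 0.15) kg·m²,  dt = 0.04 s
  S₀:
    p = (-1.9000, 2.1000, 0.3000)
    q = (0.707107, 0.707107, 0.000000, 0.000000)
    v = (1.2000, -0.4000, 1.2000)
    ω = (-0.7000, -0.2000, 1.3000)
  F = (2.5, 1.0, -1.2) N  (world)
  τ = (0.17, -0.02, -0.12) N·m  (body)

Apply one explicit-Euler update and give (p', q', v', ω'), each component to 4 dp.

gyro term ω×Iω = (-0.0026, 0.0819, 0.0112)
(τ − ω×Iω)/I = (2.8767, -0.7279, -0.8747)
new body rate ω' = (-0.5849, -0.2291, 1.2650)
q⊗(0,ω) = (0.4949749, -0.4949749, -1.0606605, 0.7778177)
updated quaternion q' = (0.7167, 0.6969, -0.0212, 0.0155)
p + v·dt = (-1.8520, 2.0840, 0.3480)
v + (F/m)dt = (1.2400, -0.3840, 1.1808)

p' = (-1.8520, 2.0840, 0.3480)
q' = (0.7167, 0.6969, -0.0212, 0.0155)
v' = (1.2400, -0.3840, 1.1808)
ω' = (-0.5849, -0.2291, 1.2650)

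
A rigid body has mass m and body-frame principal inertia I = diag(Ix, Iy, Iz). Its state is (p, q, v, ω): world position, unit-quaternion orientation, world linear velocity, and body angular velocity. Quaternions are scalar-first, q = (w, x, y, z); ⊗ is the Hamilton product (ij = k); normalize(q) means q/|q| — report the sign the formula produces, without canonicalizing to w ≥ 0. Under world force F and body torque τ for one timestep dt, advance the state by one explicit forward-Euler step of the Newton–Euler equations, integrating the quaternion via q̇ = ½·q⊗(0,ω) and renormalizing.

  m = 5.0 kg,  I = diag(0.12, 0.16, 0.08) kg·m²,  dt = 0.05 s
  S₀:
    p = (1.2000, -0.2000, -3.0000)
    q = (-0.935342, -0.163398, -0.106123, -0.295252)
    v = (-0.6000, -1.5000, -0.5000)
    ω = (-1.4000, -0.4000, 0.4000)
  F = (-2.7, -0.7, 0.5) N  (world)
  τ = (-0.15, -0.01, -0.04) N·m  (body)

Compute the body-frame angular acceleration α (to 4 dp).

α = (-1.3567, 0.0775, -0.7800)

gyro term ω×Iω = (0.0128, -0.0224, 0.0224)
α = I⁻¹(τ − ω×Iω) = (-1.3567, 0.0775, -0.7800)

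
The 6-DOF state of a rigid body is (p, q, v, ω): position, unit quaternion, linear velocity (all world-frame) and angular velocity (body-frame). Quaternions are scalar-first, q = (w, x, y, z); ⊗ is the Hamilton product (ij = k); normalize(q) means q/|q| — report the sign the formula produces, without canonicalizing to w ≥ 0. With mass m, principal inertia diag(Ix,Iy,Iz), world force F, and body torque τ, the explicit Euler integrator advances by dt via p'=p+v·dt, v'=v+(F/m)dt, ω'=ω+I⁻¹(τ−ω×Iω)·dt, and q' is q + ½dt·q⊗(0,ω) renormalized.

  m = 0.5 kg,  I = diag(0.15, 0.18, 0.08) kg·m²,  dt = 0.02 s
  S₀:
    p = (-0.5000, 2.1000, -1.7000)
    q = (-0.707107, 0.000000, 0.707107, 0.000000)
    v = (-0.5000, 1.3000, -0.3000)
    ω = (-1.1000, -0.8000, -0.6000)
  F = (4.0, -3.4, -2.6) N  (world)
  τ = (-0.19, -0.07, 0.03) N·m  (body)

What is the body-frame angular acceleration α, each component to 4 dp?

precession coupling ω×(Iω) = (-0.0480, 0.0462, 0.0264)
(τ − ω×Iω)/I = (-0.9467, -0.6456, 0.0450)

α = (-0.9467, -0.6456, 0.0450)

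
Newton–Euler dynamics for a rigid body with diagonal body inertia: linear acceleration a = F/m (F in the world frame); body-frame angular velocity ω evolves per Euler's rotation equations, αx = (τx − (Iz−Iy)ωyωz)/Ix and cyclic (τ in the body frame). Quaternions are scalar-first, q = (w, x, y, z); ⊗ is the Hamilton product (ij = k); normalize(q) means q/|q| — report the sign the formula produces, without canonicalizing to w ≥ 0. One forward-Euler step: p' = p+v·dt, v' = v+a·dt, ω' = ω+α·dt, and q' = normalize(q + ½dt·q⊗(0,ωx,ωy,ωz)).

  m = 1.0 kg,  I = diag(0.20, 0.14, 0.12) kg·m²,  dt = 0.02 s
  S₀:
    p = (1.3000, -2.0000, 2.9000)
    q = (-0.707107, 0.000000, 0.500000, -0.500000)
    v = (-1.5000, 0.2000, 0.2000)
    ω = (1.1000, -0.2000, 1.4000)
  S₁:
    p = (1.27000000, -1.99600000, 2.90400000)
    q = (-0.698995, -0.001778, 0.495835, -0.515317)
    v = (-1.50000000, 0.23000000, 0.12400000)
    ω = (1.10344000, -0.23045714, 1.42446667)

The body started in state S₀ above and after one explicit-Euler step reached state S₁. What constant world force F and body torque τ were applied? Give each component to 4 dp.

F = (0.0000, 1.5000, -3.8000)
τ = (0.0400, -0.0900, 0.1600)

Δω = ω₁−ω₀ = (0.00344000, -0.03045714, 0.02446667)
τ = I·(Δω/dt) + ω₀×(Iω₀) = (0.0400, -0.0900, 0.1600)
Δv = v₁−v₀ = (0.00000000, 0.03000000, -0.07600000)
F = m·Δv/dt = (0.0000, 1.5000, -3.8000)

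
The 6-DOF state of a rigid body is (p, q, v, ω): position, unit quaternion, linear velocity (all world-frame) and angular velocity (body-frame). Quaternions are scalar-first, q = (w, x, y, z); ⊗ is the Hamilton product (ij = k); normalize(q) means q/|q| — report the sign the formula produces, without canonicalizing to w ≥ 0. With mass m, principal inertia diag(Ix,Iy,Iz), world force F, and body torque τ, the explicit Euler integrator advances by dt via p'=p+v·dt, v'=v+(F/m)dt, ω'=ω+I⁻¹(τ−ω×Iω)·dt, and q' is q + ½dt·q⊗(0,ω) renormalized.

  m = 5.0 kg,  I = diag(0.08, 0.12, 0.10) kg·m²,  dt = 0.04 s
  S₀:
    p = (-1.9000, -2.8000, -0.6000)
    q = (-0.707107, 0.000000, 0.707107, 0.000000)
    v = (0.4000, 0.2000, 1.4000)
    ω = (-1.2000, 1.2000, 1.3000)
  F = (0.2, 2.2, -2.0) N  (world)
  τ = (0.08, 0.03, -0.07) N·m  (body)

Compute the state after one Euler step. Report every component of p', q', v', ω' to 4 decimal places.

p' = (-1.8840, -2.7920, -0.5440)
q' = (-0.7234, 0.0353, 0.6895, -0.0014)
v' = (0.4016, 0.2176, 1.3840)
ω' = (-1.1444, 1.1996, 1.2950)

gyro term ω×Iω = (-0.0312, 0.0312, -0.0576)
α = I⁻¹(τ − ω×Iω) = (1.3900, -0.0100, -0.1240)
new body rate ω' = (-1.1444, 1.1996, 1.2950)
q⊗(0,ω) = (-0.8485284, 1.7677675, -0.8485284, -0.0707107)
q' = normalize(q + ½dt·q⊗(0,ω)) = (-0.7234, 0.0353, 0.6895, -0.0014)
new position p' = (-1.8840, -2.7920, -0.5440)
new velocity v' = (0.4016, 0.2176, 1.3840)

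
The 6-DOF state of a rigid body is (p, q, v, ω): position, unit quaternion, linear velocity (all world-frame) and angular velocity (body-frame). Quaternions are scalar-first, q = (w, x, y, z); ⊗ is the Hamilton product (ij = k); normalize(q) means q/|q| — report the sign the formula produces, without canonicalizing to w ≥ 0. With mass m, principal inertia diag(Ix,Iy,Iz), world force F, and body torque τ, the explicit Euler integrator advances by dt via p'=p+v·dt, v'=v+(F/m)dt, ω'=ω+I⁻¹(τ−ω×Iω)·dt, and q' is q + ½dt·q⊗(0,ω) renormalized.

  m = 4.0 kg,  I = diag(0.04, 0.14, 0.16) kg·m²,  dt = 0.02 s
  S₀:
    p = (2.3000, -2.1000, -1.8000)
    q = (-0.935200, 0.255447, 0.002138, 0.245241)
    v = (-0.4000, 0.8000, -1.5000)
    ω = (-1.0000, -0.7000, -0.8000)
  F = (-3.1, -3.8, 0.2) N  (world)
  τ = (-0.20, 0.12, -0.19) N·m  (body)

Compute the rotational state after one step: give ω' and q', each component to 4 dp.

ω' = (-1.1056, -0.6691, -0.8325)
q' = (-0.9306, 0.2665, 0.0083, 0.2509)

angular accel α = (-5.2800, 1.5429, -1.6250)
new body rate ω' = (-1.1056, -0.6691, -0.8325)
q⊗(0,ω) = (0.4531364, 1.1051583, 0.6137566, 0.5714851)
q' = normalize(q + ½dt·q⊗(0,ω)) = (-0.9306, 0.2665, 0.0083, 0.2509)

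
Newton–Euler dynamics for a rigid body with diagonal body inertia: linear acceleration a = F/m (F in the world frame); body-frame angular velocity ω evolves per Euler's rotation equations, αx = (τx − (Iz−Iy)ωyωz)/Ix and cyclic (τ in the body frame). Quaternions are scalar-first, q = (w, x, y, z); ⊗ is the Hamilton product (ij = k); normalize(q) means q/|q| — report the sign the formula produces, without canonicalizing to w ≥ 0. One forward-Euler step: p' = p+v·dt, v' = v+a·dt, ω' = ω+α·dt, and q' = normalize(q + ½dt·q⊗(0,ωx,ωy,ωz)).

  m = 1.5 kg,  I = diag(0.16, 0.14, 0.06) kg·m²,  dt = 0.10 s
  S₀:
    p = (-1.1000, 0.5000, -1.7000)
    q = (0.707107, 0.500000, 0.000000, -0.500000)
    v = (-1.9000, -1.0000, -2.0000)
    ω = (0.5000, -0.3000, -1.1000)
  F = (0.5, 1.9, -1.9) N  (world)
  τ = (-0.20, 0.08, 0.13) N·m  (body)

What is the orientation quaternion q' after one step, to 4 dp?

2q̇ = q⊗(0,ω) = (-0.8000000, 0.2035535, 0.0878679, -0.9278177)
updated quaternion q' = (0.6658, 0.5092, 0.0044, -0.5453)

q' = (0.6658, 0.5092, 0.0044, -0.5453)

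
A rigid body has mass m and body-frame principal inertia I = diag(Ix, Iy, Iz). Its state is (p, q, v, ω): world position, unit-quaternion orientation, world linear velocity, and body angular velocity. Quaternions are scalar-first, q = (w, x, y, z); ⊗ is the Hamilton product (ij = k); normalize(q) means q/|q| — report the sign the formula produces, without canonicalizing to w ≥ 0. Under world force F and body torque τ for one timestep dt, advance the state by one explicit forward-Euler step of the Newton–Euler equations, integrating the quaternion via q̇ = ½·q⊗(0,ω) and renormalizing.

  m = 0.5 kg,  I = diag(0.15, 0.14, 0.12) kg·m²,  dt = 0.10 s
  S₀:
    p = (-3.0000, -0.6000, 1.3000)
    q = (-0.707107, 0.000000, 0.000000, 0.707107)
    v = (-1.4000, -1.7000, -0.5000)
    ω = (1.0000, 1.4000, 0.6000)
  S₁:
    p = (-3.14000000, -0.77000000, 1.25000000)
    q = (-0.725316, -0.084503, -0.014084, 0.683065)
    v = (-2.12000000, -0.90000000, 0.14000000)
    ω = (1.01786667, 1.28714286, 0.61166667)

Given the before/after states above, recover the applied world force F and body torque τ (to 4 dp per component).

Δv = v₁−v₀ = (-0.72000000, 0.80000000, 0.64000000)
applied force F = (-3.6000, 4.0000, 3.2000)
Δω = ω₁−ω₀ = (0.01786667, -0.11285714, 0.01166667)
precession coupling = (-0.0168, 0.0180, -0.0140)
τ = I·(Δω/dt) + ω₀×(Iω₀) = (0.0100, -0.1400, 0.0000)

F = (-3.6000, 4.0000, 3.2000)
τ = (0.0100, -0.1400, 0.0000)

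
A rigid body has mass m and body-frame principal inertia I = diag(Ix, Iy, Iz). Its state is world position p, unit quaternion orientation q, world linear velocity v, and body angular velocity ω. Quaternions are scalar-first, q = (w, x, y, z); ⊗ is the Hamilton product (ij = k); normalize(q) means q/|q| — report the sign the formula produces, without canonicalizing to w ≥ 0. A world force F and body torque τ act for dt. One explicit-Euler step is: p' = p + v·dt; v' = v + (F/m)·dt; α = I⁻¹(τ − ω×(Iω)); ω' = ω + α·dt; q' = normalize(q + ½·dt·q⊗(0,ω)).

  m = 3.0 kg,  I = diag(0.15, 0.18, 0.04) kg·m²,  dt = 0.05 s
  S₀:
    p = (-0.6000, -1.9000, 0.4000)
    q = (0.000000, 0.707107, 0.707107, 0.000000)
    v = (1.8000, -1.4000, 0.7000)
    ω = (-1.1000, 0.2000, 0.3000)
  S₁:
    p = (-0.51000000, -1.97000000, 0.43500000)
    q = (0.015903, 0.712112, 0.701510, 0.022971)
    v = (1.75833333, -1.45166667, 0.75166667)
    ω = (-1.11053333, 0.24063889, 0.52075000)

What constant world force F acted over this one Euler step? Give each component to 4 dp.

F = (-2.5000, -3.1000, 3.1000)

velocity change Δv = (-0.04166667, -0.05166667, 0.05166667)
applied force F = (-2.5000, -3.1000, 3.1000)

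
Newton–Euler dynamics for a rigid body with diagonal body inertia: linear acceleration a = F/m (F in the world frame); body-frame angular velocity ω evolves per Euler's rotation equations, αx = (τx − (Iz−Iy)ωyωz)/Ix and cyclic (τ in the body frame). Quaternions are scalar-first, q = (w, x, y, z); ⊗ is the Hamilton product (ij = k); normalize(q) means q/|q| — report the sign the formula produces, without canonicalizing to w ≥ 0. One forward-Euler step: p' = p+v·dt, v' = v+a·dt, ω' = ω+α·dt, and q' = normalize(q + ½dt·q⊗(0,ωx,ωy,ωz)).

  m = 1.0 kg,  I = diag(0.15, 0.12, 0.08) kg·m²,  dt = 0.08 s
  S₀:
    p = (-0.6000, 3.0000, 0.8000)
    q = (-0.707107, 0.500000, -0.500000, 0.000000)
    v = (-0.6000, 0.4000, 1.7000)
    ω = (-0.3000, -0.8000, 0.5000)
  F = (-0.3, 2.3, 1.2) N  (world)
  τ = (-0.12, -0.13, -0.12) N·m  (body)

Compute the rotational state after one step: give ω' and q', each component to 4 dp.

angular accel α = (-0.9067, -0.9958, -1.4100)
ω' = ω + α·dt = (-0.3725, -0.8797, 0.3872)
q⊗(0,ω) = (-0.2500000, -0.0378679, 0.3156856, -0.9035535)
updated quaternion q' = (-0.7165, 0.4981, -0.4870, -0.0361)

ω' = (-0.3725, -0.8797, 0.3872)
q' = (-0.7165, 0.4981, -0.4870, -0.0361)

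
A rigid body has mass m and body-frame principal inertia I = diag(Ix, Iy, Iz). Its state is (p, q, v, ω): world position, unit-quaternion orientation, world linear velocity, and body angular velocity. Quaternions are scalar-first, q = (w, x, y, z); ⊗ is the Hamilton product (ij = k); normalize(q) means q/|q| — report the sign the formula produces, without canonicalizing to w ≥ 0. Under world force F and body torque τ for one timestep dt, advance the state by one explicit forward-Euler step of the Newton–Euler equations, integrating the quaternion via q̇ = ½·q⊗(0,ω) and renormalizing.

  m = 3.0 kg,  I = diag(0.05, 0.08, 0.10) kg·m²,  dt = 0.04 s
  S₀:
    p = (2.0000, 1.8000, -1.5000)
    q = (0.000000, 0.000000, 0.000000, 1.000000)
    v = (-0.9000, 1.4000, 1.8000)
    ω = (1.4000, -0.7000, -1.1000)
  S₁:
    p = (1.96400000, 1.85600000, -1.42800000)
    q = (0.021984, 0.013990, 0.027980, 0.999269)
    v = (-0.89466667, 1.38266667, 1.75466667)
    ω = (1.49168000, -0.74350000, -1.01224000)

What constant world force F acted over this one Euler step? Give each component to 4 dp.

velocity change Δv = (0.00533333, -0.01733333, -0.04533333)
F = m·Δv/dt = (0.4000, -1.3000, -3.4000)

F = (0.4000, -1.3000, -3.4000)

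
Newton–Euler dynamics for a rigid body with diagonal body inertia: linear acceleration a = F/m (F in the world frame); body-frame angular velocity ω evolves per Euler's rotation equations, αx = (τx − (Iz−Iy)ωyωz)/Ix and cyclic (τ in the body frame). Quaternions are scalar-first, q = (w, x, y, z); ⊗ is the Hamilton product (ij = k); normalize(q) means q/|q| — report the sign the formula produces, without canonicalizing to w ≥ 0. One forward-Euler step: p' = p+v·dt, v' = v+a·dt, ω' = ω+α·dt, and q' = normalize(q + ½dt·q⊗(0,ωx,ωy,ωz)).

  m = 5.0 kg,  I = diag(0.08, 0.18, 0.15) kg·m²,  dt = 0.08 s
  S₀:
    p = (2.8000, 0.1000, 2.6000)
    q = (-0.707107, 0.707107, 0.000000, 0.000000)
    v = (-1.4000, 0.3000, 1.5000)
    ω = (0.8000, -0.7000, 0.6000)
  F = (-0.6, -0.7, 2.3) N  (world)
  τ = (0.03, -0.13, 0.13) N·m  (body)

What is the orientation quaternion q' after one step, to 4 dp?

2q̇ = q⊗(0,ω) = (-0.5656856, -0.5656856, 0.0707107, -0.9192391)
q + ½dt·q⊗(0,ω), renormalized = (-0.7289, 0.6837, 0.0028, -0.0367)

q' = (-0.7289, 0.6837, 0.0028, -0.0367)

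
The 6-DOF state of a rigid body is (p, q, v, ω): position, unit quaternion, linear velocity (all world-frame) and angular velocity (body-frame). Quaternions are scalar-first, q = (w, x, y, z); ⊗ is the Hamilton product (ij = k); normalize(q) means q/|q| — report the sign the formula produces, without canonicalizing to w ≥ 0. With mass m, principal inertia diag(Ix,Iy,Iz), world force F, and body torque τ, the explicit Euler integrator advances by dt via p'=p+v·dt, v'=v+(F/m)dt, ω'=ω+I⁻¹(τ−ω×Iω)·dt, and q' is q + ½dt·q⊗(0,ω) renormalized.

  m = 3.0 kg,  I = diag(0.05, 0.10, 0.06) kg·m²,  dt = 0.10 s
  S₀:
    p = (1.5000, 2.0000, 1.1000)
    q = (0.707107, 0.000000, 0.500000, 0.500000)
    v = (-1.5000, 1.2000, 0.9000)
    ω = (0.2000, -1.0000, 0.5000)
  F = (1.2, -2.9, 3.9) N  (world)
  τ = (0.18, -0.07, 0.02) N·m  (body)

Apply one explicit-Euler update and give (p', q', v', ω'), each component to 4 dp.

p' = (1.3500, 2.1200, 1.1900)
q' = (0.7184, 0.0445, 0.4689, 0.5119)
v' = (-1.4600, 1.1033, 1.0300)
ω' = (0.5200, -1.0690, 0.5500)

new position p' = (1.3500, 2.1200, 1.1900)
v' = v + a·dt = (-1.4600, 1.1033, 1.0300)
ω×(Iω) gyroscopic = (0.0200, -0.0010, -0.0100)
angular accel α = (3.2000, -0.6900, 0.5000)
new body rate ω' = (0.5200, -1.0690, 0.5500)
q⊗(0,ω) = (0.2500000, 0.8914214, -0.6071070, 0.2535535)
updated quaternion q' = (0.7184, 0.0445, 0.4689, 0.5119)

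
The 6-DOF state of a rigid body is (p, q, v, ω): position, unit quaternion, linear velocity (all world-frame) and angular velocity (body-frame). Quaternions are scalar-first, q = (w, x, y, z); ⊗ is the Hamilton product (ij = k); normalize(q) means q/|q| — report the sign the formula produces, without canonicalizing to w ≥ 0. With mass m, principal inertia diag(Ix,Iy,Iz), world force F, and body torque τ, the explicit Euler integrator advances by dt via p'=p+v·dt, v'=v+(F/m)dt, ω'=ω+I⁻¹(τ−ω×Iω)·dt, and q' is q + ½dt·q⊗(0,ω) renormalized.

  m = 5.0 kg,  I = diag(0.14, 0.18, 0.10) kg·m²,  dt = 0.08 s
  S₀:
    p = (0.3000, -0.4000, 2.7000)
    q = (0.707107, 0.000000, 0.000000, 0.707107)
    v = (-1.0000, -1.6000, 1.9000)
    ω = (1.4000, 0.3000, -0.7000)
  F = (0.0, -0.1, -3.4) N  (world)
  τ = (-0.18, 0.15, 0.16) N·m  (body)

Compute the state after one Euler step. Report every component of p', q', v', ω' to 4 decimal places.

precession coupling ω×(Iω) = (0.0168, -0.0392, 0.0168)
angular accel α = (-1.4057, 1.0511, 1.4320)
ω' = ω + α·dt = (1.2875, 0.3841, -0.5854)
q⊗(0,ω) = (0.4949749, 0.7778177, 1.2020819, -0.4949749)
updated quaternion q' = (0.7254, 0.0310, 0.0480, 0.6859)
a = (0.0000, -0.0200, -0.6800)
p' = p + v·dt = (0.2200, -0.5280, 2.8520)
v' = v + a·dt = (-1.0000, -1.6016, 1.8456)

p' = (0.2200, -0.5280, 2.8520)
q' = (0.7254, 0.0310, 0.0480, 0.6859)
v' = (-1.0000, -1.6016, 1.8456)
ω' = (1.2875, 0.3841, -0.5854)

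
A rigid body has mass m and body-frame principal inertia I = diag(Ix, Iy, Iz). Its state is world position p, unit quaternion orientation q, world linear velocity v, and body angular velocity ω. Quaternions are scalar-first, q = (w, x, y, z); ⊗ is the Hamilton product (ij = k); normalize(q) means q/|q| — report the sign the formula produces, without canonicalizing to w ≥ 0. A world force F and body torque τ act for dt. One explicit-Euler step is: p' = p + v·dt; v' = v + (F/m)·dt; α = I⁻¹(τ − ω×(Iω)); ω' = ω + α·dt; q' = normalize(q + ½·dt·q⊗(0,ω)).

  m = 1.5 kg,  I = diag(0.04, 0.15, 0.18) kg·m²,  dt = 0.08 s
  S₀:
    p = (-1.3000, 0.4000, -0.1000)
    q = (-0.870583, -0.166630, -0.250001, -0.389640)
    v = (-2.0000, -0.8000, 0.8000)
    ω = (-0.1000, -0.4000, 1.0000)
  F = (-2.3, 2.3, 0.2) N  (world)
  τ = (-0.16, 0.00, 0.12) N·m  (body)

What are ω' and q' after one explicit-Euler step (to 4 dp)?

ω' = (-0.3960, -0.4075, 1.0514)
q' = (-0.8589, -0.1792, -0.2276, -0.4224)

precession coupling ω×(Iω) = (-0.0120, 0.0140, 0.0044)
angular accel α = (-3.7000, -0.0933, 0.6422)
new body rate ω' = (-0.3960, -0.4075, 1.0514)
q⊗(0,ω) = (0.2729766, -0.3187987, 0.5538272, -0.8289311)
updated quaternion q' = (-0.8589, -0.1792, -0.2276, -0.4224)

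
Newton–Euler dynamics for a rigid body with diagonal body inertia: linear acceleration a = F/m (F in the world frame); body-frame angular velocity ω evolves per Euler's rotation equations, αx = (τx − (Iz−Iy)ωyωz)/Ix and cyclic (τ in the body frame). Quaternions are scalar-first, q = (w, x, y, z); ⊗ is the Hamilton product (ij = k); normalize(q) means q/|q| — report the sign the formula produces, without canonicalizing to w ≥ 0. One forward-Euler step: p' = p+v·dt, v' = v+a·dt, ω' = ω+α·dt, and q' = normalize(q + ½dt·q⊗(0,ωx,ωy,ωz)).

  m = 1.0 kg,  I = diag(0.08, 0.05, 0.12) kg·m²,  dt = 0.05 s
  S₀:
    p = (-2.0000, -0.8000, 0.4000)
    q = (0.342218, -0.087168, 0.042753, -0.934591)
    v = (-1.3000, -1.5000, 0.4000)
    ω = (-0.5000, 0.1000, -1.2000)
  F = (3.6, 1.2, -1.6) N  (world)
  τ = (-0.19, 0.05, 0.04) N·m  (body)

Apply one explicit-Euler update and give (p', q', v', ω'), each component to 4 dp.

p' = (-2.0650, -0.8750, 0.4200)
q' = (0.3128, -0.0903, 0.0526, -0.9440)
v' = (-1.1200, -1.4400, 0.3200)
ω' = (-0.6135, 0.1740, -1.1840)

precession coupling ω×(Iω) = (-0.0084, -0.0240, 0.0015)
(τ − ω×Iω)/I = (-2.2700, 1.4800, 0.3208)
ω + α·dt = (-0.6135, 0.1740, -1.1840)
q⊗(0,ω) = (-1.1693685, -0.1289535, 0.3969157, -0.3980019)
updated quaternion q' = (0.3128, -0.0903, 0.0526, -0.9440)
p' = p + v·dt = (-2.0650, -0.8750, 0.4200)
v + (F/m)dt = (-1.1200, -1.4400, 0.3200)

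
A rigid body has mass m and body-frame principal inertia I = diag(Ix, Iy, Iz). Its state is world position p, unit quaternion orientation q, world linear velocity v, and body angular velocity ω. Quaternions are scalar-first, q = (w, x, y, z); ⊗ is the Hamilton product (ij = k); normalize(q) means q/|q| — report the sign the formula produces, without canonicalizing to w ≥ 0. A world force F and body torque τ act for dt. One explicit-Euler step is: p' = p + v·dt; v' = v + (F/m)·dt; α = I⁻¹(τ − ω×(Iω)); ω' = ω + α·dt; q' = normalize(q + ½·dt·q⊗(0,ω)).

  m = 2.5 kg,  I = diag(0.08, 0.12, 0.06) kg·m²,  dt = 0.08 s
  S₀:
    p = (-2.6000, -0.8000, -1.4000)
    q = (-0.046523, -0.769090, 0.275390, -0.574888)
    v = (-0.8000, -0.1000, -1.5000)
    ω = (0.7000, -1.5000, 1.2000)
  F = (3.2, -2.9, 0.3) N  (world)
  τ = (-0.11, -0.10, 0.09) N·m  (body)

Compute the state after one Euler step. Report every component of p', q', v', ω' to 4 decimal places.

(τ − ω×Iω)/I = (-2.7250, -0.9733, 2.2000)
ω + α·dt = (0.4820, -1.5779, 1.3760)
Hamilton product q⊗(0,ω) = (1.6413136, -0.5644301, 0.5902709, 0.9050344)
q + ½dt·q⊗(0,ω), renormalized = (0.0191, -0.7890, 0.2980, -0.5369)
new position p' = (-2.6640, -0.8080, -1.5200)
v' = v + a·dt = (-0.6976, -0.1928, -1.4904)

p' = (-2.6640, -0.8080, -1.5200)
q' = (0.0191, -0.7890, 0.2980, -0.5369)
v' = (-0.6976, -0.1928, -1.4904)
ω' = (0.4820, -1.5779, 1.3760)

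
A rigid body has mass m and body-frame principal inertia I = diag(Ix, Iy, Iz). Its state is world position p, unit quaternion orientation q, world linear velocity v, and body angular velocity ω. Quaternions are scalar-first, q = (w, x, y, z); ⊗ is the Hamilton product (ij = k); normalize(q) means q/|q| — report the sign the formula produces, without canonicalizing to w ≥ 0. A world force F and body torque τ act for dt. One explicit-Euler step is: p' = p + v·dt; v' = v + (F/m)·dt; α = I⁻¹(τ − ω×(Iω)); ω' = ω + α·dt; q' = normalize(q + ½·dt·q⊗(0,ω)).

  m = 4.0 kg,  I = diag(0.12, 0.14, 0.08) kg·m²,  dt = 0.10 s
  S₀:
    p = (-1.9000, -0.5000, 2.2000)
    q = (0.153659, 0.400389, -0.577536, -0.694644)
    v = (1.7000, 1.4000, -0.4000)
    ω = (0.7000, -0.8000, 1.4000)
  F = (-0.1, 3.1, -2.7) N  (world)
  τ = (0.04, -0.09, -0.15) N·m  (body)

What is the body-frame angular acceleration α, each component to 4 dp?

α = (-0.2267, -0.9229, -1.7350)

ω×(Iω) gyroscopic = (0.0672, 0.0392, -0.0112)
α = I⁻¹(τ − ω×Iω) = (-0.2267, -0.9229, -1.7350)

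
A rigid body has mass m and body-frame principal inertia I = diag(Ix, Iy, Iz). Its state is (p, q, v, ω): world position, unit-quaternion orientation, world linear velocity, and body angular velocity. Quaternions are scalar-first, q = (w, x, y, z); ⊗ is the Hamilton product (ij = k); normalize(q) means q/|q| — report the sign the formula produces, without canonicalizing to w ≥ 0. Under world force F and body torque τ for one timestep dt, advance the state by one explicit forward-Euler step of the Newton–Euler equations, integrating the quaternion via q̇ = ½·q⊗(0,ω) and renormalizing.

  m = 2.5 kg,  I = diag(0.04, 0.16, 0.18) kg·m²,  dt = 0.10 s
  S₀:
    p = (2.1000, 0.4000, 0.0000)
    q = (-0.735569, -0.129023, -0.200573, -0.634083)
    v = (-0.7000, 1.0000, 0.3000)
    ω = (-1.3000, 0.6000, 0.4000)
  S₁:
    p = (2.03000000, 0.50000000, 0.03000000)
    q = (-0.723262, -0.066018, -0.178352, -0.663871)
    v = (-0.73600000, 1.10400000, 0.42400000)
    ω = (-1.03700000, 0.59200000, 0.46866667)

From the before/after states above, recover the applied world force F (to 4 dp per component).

v₁ − v₀ = (-0.03600000, 0.10400000, 0.12400000)
m·(v₁−v₀)/dt = (-0.9000, 2.6000, 3.1000)

F = (-0.9000, 2.6000, 3.1000)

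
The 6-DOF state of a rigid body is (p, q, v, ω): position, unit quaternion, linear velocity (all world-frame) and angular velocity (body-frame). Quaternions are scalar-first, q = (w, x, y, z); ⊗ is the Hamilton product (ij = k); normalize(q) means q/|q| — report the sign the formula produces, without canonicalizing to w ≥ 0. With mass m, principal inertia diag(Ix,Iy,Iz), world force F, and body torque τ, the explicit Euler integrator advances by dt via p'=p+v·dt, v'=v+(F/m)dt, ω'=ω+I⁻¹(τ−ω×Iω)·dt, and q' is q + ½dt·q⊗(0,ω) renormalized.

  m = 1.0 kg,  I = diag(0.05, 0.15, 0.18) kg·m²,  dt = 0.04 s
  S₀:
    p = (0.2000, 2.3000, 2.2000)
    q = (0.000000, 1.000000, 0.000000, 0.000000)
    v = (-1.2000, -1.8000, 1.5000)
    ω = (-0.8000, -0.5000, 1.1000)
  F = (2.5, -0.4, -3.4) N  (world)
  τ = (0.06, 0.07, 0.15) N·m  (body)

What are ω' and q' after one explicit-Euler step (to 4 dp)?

gyro term ω×Iω = (-0.0165, 0.1144, 0.0400)
(τ − ω×Iω)/I = (1.5300, -0.2960, 0.6111)
ω + α·dt = (-0.7388, -0.5118, 1.1244)
q⊗(0,ω) = (0.8000000, 0.0000000, -1.1000000, -0.5000000)
q + ½dt·q⊗(0,ω), renormalized = (0.0160, 0.9996, -0.0220, -0.0100)

ω' = (-0.7388, -0.5118, 1.1244)
q' = (0.0160, 0.9996, -0.0220, -0.0100)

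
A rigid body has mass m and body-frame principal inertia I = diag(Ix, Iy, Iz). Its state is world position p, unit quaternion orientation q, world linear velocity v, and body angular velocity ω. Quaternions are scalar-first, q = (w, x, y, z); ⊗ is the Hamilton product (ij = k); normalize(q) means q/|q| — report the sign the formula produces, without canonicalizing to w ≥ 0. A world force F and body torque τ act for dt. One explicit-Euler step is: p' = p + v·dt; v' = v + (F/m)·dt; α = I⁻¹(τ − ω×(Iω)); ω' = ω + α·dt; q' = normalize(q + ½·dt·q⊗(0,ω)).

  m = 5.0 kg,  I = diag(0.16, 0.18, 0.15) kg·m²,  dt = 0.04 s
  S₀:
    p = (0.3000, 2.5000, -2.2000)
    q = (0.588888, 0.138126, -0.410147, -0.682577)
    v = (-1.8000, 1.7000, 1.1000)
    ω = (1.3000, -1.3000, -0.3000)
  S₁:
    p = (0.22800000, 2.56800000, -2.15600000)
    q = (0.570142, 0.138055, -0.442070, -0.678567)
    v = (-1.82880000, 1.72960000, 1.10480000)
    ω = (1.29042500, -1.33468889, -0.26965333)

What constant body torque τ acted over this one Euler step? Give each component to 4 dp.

τ = (-0.0500, -0.1600, 0.0800)

Δω = ω₁−ω₀ = (-0.00957500, -0.03468889, 0.03034667)
gyro term ω₀×Iω₀ = (-0.0117, -0.0039, -0.0338)
applied torque τ = (-0.0500, -0.1600, 0.0800)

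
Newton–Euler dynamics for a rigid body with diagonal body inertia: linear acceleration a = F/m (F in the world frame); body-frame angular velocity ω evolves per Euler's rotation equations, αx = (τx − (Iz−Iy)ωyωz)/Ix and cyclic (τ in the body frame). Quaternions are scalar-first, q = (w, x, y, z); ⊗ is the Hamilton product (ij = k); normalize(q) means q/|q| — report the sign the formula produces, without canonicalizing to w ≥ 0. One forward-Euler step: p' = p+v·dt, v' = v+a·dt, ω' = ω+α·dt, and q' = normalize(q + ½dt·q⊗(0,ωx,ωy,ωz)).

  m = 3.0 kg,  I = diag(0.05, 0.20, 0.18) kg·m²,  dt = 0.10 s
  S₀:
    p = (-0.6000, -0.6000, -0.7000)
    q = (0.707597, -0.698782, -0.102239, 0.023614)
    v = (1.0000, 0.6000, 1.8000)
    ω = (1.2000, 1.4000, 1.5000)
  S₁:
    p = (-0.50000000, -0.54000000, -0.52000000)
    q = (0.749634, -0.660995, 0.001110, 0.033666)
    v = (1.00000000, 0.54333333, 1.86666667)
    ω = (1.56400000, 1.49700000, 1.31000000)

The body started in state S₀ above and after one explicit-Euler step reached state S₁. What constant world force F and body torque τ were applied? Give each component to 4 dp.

F = (0.0000, -1.7000, 2.0000)
τ = (0.1400, -0.0400, -0.0900)

v₁ − v₀ = (0.00000000, -0.05666667, 0.06666667)
applied force F = (0.0000, -1.7000, 2.0000)
rate change Δω = (0.36400000, 0.09700000, -0.19000000)
applied torque τ = (0.1400, -0.0400, -0.0900)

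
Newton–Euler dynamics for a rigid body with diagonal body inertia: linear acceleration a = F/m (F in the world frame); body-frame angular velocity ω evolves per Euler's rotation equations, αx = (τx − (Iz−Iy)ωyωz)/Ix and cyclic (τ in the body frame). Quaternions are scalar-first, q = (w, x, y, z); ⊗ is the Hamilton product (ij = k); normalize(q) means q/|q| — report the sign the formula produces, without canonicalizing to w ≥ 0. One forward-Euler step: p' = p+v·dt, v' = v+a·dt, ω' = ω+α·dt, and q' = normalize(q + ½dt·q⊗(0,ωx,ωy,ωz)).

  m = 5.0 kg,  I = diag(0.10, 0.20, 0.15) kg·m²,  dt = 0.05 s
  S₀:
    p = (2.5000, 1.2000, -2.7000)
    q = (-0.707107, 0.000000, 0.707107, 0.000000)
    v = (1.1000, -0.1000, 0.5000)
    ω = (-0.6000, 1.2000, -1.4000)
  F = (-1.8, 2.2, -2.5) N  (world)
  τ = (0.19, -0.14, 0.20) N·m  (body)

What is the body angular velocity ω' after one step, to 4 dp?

ω' = (-0.5470, 1.1755, -1.3093)

angular accel α = (1.0600, -0.4900, 1.8133)
new body rate ω' = (-0.5470, 1.1755, -1.3093)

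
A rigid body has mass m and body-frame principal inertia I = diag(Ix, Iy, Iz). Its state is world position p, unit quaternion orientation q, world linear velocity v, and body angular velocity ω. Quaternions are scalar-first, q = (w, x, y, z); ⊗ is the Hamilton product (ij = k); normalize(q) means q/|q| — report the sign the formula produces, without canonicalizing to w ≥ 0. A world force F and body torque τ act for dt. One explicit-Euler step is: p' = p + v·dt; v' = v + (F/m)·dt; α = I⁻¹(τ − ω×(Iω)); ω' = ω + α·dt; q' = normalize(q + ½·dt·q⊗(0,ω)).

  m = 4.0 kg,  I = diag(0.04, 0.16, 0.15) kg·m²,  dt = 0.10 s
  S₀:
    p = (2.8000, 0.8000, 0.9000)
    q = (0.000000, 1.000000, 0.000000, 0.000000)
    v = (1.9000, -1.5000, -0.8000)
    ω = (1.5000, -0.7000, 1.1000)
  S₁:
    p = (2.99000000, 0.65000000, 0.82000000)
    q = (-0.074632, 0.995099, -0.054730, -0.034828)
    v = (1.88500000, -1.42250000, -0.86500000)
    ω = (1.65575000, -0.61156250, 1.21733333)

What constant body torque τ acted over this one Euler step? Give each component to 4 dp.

rate change Δω = (0.15575000, 0.08843750, 0.11733333)
ω₀×(Iω₀) = (0.0077, -0.1815, -0.1260)
I·α + gyro = (0.0700, -0.0400, 0.0500)

τ = (0.0700, -0.0400, 0.0500)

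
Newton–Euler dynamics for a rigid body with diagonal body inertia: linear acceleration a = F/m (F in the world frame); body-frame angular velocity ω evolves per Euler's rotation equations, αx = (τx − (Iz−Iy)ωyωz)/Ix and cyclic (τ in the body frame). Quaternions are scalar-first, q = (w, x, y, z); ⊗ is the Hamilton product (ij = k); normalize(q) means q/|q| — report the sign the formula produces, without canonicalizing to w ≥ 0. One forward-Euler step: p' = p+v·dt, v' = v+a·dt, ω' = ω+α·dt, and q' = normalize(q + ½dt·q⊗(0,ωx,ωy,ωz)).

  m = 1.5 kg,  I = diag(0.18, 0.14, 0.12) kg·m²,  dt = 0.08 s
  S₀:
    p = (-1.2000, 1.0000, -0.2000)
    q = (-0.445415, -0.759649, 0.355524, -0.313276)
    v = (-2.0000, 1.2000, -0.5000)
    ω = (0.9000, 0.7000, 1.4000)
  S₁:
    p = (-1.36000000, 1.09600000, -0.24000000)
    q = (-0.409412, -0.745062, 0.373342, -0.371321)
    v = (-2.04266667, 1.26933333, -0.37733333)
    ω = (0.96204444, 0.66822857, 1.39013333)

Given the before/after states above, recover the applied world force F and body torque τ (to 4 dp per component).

velocity change Δv = (-0.04266667, 0.06933333, 0.12266667)
m·(v₁−v₀)/dt = (-0.8000, 1.3000, 2.3000)
Δω = ω₁−ω₀ = (0.06204444, -0.03177143, -0.00986667)
I·α + gyro = (0.1200, 0.0200, -0.0400)

F = (-0.8000, 1.3000, 2.3000)
τ = (0.1200, 0.0200, -0.0400)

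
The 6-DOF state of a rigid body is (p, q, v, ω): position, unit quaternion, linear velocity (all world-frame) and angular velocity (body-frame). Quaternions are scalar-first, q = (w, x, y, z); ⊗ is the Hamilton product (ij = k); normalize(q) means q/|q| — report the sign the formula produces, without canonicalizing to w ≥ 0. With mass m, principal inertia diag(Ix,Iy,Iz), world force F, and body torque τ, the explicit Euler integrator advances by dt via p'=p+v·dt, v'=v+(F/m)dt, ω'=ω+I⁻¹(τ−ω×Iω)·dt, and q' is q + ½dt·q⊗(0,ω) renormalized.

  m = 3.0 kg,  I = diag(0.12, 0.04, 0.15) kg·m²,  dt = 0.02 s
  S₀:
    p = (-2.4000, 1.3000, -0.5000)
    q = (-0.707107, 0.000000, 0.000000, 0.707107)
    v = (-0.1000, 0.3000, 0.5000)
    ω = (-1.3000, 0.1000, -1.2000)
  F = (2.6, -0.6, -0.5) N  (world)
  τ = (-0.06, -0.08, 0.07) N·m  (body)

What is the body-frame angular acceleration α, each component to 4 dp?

α = (-0.3900, -0.8300, 0.3973)

gyro term ω×Iω = (-0.0132, -0.0468, 0.0104)
(τ − ω×Iω)/I = (-0.3900, -0.8300, 0.3973)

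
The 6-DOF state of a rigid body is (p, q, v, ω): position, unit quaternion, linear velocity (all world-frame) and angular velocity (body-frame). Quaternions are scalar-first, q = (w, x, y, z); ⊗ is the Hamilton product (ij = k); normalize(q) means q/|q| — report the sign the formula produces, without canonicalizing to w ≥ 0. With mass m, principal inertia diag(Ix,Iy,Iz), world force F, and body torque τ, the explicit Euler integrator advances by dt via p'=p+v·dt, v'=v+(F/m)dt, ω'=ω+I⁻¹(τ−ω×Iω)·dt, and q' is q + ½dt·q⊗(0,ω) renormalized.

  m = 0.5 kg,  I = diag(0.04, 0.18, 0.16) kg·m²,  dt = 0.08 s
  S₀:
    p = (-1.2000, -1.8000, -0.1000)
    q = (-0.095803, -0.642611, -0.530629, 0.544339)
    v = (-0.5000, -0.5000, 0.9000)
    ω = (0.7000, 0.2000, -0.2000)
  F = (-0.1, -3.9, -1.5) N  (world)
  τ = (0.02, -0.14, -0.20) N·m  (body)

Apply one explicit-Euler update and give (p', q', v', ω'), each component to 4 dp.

p' = p + v·dt = (-1.2400, -1.8400, -0.0280)
v' = v + a·dt = (-0.5160, -1.1240, 0.6600)
gyro term ω×Iω = (0.0008, 0.0168, 0.0196)
(τ − ω×Iω)/I = (0.4800, -0.8711, -1.3725)
new body rate ω' = (0.7384, 0.1303, -0.3098)
Hamilton product q⊗(0,ω) = (0.6648213, -0.0698041, 0.2333545, 0.2620787)
q + ½dt·q⊗(0,ω), renormalized = (-0.0692, -0.6451, -0.5211, 0.5546)

p' = (-1.2400, -1.8400, -0.0280)
q' = (-0.0692, -0.6451, -0.5211, 0.5546)
v' = (-0.5160, -1.1240, 0.6600)
ω' = (0.7384, 0.1303, -0.3098)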